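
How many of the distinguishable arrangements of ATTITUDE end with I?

With the last slot taken by I, it remains to arrange the other 7 letters (ATTTUDE).
Those 7 letters have T appearing 3 times, giving (7)!/(3!) = 840.

840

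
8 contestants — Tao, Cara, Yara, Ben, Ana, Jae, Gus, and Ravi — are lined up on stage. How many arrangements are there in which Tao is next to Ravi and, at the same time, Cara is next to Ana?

2880

Treat {Tao,Ravi} as one block (2 orders) and {Cara,Ana} as another (2 orders).
That leaves 6 units to arrange: 2 × 2 × 6! = 4 × 720 = 2880.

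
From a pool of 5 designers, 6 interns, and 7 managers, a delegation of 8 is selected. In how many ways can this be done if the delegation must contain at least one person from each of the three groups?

41811

Unrestricted: C(18,8) = 43758 ways to pick any 8 of the 18.
Selections missing a whole group: no designers → C(13,8) = 1287; no interns → C(12,8) = 495; no managers → C(11,8) = 165.
Add back selections omitting two groups (i.e. drawn from a single group): C(5,8) + C(6,8) + C(7,8) = 0.
By inclusion–exclusion: 43758 − 1947 + 0 = 41811.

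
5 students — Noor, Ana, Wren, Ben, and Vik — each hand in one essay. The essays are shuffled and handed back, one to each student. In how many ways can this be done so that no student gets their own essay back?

This is the derangement count D_5: permutations of 5 items with no fixed point.
By inclusion–exclusion this is Σ_{j=0}^{5} (−1)^j C(5,j)·(5−j)!.
Computing: 120 − 120 + 60 − 20 + 5 − 1 = 44.

44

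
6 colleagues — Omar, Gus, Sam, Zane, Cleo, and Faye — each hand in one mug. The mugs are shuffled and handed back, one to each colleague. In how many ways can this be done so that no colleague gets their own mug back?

Count assignments avoiding every fixed point. For any j of the 6 colleagues fixed to their own mug, the other 6−j can be arranged in (6−j)! ways.
By inclusion–exclusion this is Σ_{j=0}^{6} (−1)^j C(6,j)·(6−j)!.
Computing: 720 − 720 + 360 − 120 + 30 − 6 + 1 = 265.

265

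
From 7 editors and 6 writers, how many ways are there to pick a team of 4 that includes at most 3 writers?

700

Split by how many writers are chosen (0 through 3).
Sum: C(6,0)·C(7,4) + C(6,1)·C(7,3) + C(6,2)·C(7,2) + C(6,3)·C(7,1) = 35 + 210 + 315 + 140 = 700.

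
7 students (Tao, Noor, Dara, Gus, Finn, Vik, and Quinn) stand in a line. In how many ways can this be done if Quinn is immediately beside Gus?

1440

Glue Quinn and Gus into one block (2 internal orders), leaving 6 units to arrange in a row.
That gives 2 × 6! = 2 × 720 = 1440.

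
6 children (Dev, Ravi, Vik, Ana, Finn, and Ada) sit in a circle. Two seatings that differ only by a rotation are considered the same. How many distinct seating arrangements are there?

120

Around a circle, 6 distinct people have 6!/6 = (5)! = 120 rotationally distinct seatings.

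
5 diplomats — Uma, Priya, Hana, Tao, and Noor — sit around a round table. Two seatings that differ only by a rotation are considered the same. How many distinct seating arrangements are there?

24

Fix one person's seat to break rotational symmetry; the remaining 4 people can be arranged in (4)! = 24 ways.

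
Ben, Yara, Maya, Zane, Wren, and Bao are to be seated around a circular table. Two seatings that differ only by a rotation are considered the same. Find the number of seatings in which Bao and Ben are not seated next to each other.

All circular seatings of 6 people number (5)! = 120.
Those with Bao next to Ben: fuse the pair into one unit and seat 5 units around a circle — 2·(4)! = 48.
Subtracting, 120 − 48 = 72.

72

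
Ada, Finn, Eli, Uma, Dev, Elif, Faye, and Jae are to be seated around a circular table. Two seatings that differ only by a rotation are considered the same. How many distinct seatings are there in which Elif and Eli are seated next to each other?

Glue Elif and Eli into a block (2 internal orders). Seating 7 units around a circle gives (6)! arrangements.
So 2 × (6)! = 2 × 720 = 1440.

1440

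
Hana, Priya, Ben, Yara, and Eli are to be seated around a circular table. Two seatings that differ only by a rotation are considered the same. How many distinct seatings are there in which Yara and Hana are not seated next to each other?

Without the restriction there are (4)! = 24 seatings.
Those with Yara next to Hana: fuse the pair into one unit and seat 4 units around a circle — 2·(3)! = 12.
Subtracting, 24 − 12 = 12.

12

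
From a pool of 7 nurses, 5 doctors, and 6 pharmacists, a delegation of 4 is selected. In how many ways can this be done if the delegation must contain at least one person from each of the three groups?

1575

With no constraint there are C(18,4) = 3060 possible selections.
Subtract selections that omit an entire group: no nurses → C(11,4) = 330; no doctors → C(13,4) = 715; no pharmacists → C(12,4) = 495.
Add back selections omitting two groups (i.e. drawn from a single group): C(7,4) + C(5,4) + C(6,4) = 55.
By inclusion–exclusion: 3060 − 1540 + 55 = 1575.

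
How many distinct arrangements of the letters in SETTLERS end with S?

Fix S in the last position and arrange the remaining 7 letters.
Those 7 letters have E appearing twice and T appearing twice, giving (7)!/(2!·2!) = 1260.

1260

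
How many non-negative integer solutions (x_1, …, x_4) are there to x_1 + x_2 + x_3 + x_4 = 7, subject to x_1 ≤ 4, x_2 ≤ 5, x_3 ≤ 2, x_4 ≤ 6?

70

Ignoring the caps, the number of non-negative solutions to x_1+…+x_4 = 7 is C(10,3) = 120.
Subtract solutions that violate a single cap (substitute x_i' = x_i − (cap_i+1)): x_1 ≥ 5 gives C(5,3) = 10; x_2 ≥ 6 gives C(4,3) = 4; x_3 ≥ 3 gives C(7,3) = 35; x_4 ≥ 7 gives C(3,3) = 1. Together 50.
No two caps can be exceeded simultaneously, so the pair terms are all 0.
By inclusion–exclusion the count is 120 − 50 + 0 = 70.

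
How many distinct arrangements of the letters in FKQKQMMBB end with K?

5040

With the last slot taken by K, it remains to arrange the other 8 letters (FQKQMMBB).
Those 8 letters have B appearing twice, M appearing twice, and Q appearing twice, giving (8)!/(2!·2!·2!) = 5040.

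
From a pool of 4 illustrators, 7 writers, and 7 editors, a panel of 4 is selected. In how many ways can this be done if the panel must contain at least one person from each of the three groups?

1470

Unrestricted: C(18,4) = 3060 ways to pick any 4 of the 18.
Subtract selections that omit an entire group: no illustrators → C(14,4) = 1001; no writers → C(11,4) = 330; no editors → C(11,4) = 330.
Add back selections omitting two groups (i.e. drawn from a single group): C(4,4) + C(7,4) + C(7,4) = 71.
By inclusion–exclusion: 3060 − 1661 + 71 = 1470.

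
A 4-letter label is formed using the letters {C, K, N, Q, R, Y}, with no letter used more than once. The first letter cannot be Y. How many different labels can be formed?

300

The first letter has 6−1 = 5 choices (anything except Y).
The remaining 3 letters are filled from the other 5 symbols without repetition: 5 × 4 × 3 = 60.
Total: 5 × 60 = 300.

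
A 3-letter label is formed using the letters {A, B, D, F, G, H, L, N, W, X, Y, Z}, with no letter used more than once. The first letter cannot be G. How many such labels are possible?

1210

The first letter has 12−1 = 11 choices (anything except G).
The remaining 2 letters are filled from the other 11 symbols without repetition: 11 × 10 = 110.
Total: 11 × 110 = 1210.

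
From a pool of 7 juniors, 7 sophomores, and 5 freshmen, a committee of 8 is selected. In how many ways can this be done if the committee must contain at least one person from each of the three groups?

Unrestricted: C(19,8) = 75582 ways to pick any 8 of the 19.
Subtract selections that omit an entire group: no juniors → C(12,8) = 495; no sophomores → C(12,8) = 495; no freshmen → C(14,8) = 3003.
Add back selections omitting two groups (i.e. drawn from a single group): C(7,8) + C(7,8) + C(5,8) = 0.
By inclusion–exclusion: 75582 − 3993 + 0 = 71589.

71589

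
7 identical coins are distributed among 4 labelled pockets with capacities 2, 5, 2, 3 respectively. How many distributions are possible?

32

Without the upper bounds there are C(10,3) = 120 ways to split 7 among 4 pockets.
Subtract solutions that violate a single cap (substitute x_i' = x_i − (cap_i+1)): x_1 ≥ 3 gives C(7,3) = 35; x_2 ≥ 6 gives C(4,3) = 4; x_3 ≥ 3 gives C(7,3) = 35; x_4 ≥ 4 gives C(6,3) = 20. Together 94.
Add back pairs where two caps are both exceeded: 0 + 4 + 1 + 0 + 0 + 1 = 6.
By inclusion–exclusion the count is 120 − 94 + 6 = 32.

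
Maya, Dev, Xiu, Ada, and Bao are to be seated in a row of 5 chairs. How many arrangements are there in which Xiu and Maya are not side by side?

72

Of the 5! = 120 arrangements, those with Xiu and Maya adjacent number 2 × 4! = 48 (treat the pair as a block with 2 internal orders).
So 120 − 48 = 72 arrangements keep them apart.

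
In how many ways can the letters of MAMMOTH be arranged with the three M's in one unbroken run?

Treat the 3 copies of M as a single block. The multiset to arrange is then {MMM, A, H, O, T}, 5 items in all.
All 5 items are distinct, so there are (5)! = 120 arrangements.

120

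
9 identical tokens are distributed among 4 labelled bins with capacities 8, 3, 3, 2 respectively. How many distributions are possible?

Ignoring the caps, the number of non-negative solutions to x_1+…+x_4 = 9 is C(12,3) = 220.
Subtract solutions that violate a single cap (substitute x_i' = x_i − (cap_i+1)): x_1 ≥ 9 gives C(3,3) = 1; x_2 ≥ 4 gives C(8,3) = 56; x_3 ≥ 4 gives C(8,3) = 56; x_4 ≥ 3 gives C(9,3) = 84. Together 197.
Add back pairs where two caps are both exceeded: 0 + 0 + 0 + 4 + 10 + 10 = 24.
By inclusion–exclusion the count is 220 − 197 + 24 = 47.

47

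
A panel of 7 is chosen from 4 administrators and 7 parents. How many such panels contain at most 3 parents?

35

Split by how many parents are chosen (0 through 3).
Sum: C(7,0)·C(4,7) + C(7,1)·C(4,6) + C(7,2)·C(4,5) + C(7,3)·C(4,4) = 0 + 0 + 0 + 35 = 35.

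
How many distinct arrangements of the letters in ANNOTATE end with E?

With the last slot taken by E, it remains to arrange the other 7 letters (ANNOTAT).
Those 7 letters have A appearing twice, N appearing twice, and T appearing twice, giving (7)!/(2!·2!·2!) = 630.

630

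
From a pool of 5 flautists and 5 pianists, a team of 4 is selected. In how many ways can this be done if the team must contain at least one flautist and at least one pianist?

With no constraint there are C(10,4) = 210 possible selections.
Subtract selections that omit an entire group: no flautists → C(5,4) = 5; no pianists → C(5,4) = 5.
Both groups omitted at once is impossible, so 210 − 10 = 200.

200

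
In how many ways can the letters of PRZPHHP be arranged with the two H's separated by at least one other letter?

300

There are 7!/(3!·2!) = 420 arrangements of PRZPHHP in total.
Arrangements with the H's together: treat HH as one letter, giving (6)!/(3!) = 120.
Subtracting, 420 − 120 = 300 arrangements keep the H's apart.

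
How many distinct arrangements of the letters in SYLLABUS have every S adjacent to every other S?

2520

Treat the 2 copies of S as a single block. The multiset to arrange is then {SS, A, B, L, L, U, Y}, 7 items in all.
That gives (7)!/(2!) = 2520 arrangements.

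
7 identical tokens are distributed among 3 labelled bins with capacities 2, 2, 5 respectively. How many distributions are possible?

By stars and bars, unrestricted non-negative solutions to x_1+…+x_3 = 7 number C(7+2,2) = 36.
Subtract solutions that violate a single cap (substitute x_i' = x_i − (cap_i+1)): x_1 ≥ 3 gives C(6,2) = 15; x_2 ≥ 3 gives C(6,2) = 15; x_3 ≥ 6 gives C(3,2) = 3. Together 33.
Add back pairs where two caps are both exceeded: 3 + 0 + 0 = 3.
By inclusion–exclusion the count is 36 − 33 + 3 = 6.

6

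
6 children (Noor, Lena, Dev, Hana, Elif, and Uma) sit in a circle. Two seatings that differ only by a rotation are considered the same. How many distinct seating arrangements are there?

Around a circle, 6 distinct people have 6!/6 = (5)! = 120 rotationally distinct seatings.

120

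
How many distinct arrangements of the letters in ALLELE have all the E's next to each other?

20

Treat the 2 copies of E as a single block. The multiset to arrange is then {EE, A, L, L, L}, 5 items in all.
That gives (5)!/(3!) = 20 arrangements.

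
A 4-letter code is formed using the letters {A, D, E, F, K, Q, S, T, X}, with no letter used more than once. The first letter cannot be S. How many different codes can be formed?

The first letter has 9−1 = 8 choices (anything except S).
The remaining 3 letters are filled from the other 8 symbols without repetition: 8 × 7 × 6 = 336.
Total: 8 × 336 = 2688.

2688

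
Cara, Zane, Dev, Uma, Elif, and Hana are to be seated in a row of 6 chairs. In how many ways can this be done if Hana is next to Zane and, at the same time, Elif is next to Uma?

Treat {Hana,Zane} as one block (2 orders) and {Elif,Uma} as another (2 orders).
That leaves 4 units to arrange: 2 × 2 × 4! = 4 × 24 = 96.

96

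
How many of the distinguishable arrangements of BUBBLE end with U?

20

Fix U in the last position and arrange the remaining 5 letters.
Those 5 letters have B appearing 3 times, giving (5)!/(3!) = 20.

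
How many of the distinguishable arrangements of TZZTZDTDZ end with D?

280

With the last slot taken by D, it remains to arrange the other 8 letters (TZZTZTDZ).
Those 8 letters have T appearing 3 times and Z appearing 4 times, giving (8)!/(4!·3!) = 280.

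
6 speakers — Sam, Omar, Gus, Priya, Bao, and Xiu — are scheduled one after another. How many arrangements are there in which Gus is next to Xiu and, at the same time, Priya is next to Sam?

96

Treat {Gus,Xiu} as one block (2 orders) and {Priya,Sam} as another (2 orders).
That leaves 4 units to arrange: 2 × 2 × 4! = 4 × 24 = 96.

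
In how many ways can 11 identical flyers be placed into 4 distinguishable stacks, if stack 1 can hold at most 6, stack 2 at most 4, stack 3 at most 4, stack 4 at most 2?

Ignoring the caps, the number of non-negative solutions to x_1+…+x_4 = 11 is C(14,3) = 364.
Subtract solutions that violate a single cap (substitute x_i' = x_i − (cap_i+1)): x_1 ≥ 7 gives C(7,3) = 35; x_2 ≥ 5 gives C(9,3) = 84; x_3 ≥ 5 gives C(9,3) = 84; x_4 ≥ 3 gives C(11,3) = 165. Together 368.
Add back pairs where two caps are both exceeded: 0 + 0 + 4 + 4 + 20 + 20 = 48.
By inclusion–exclusion the count is 364 − 368 + 48 = 44.

44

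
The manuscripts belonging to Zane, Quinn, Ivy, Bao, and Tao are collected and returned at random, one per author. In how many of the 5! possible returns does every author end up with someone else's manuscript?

This is the derangement count D_5: permutations of 5 items with no fixed point.
By inclusion–exclusion this is Σ_{j=0}^{5} (−1)^j C(5,j)·(5−j)!.
Computing: 120 − 120 + 60 − 20 + 5 − 1 = 44.

44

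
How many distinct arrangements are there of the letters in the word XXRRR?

XXRRR has 5 letters with R appearing 3 times and X appearing twice.
The number of distinct arrangements is 5!/(3!·2!) = 120/12 = 10.

10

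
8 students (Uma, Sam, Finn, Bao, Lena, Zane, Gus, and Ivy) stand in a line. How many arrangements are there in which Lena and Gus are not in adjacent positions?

30240

Of the 8! = 40320 arrangements, those with Lena and Gus adjacent number 2 × 7! = 10080 (treat the pair as a block with 2 internal orders).
So 40320 − 10080 = 30240 arrangements keep them apart.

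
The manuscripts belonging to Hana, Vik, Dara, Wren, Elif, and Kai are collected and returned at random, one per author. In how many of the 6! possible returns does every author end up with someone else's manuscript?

265

Let Aᵢ be the assignments in which author i gets their own manuscript. We want the size of the complement of A₁∪…∪A_6.
By inclusion–exclusion this is Σ_{j=0}^{6} (−1)^j C(6,j)·(6−j)!.
Computing: 720 − 720 + 360 − 120 + 30 − 6 + 1 = 265.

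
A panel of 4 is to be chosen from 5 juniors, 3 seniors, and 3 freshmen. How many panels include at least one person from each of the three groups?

180

Total 4-person selections from all 11: C(11,4) = 330.
Selections missing a whole group: no juniors → C(6,4) = 15; no seniors → C(8,4) = 70; no freshmen → C(8,4) = 70.
Add back selections omitting two groups (i.e. drawn from a single group): C(5,4) + C(3,4) + C(3,4) = 5.
By inclusion–exclusion: 330 − 155 + 5 = 180.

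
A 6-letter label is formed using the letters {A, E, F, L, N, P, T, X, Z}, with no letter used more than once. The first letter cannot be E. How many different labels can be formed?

53760

The first letter has 9−1 = 8 choices (anything except E).
The remaining 5 letters are filled from the other 8 symbols without repetition: 8 × 7 × 6 × 5 × 4 = 6720.
Total: 8 × 6720 = 53760.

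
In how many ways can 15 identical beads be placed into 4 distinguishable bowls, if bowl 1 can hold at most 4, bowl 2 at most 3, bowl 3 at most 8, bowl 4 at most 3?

20

Ignoring the caps, the number of non-negative solutions to x_1+…+x_4 = 15 is C(18,3) = 816.
Subtract solutions that violate a single cap (substitute x_i' = x_i − (cap_i+1)): x_1 ≥ 5 gives C(13,3) = 286; x_2 ≥ 4 gives C(14,3) = 364; x_3 ≥ 9 gives C(9,3) = 84; x_4 ≥ 4 gives C(14,3) = 364. Together 1098.
Add back pairs where two caps are both exceeded: 84 + 4 + 84 + 10 + 120 + 10 = 312.
Subtract triples: 0 + 10 + 0 + 0 = 10.
By inclusion–exclusion the count is 816 − 1098 + 312 − 10 = 20.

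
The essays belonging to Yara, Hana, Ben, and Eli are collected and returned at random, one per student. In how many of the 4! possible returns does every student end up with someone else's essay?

9

This is the derangement count D_4: permutations of 4 items with no fixed point.
By inclusion–exclusion this is Σ_{j=0}^{4} (−1)^j C(4,j)·(4−j)!.
Computing: 24 − 24 + 12 − 4 + 1 = 9.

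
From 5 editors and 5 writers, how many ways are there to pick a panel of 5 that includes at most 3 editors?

Split by how many editors are chosen (0 through 3).
Sum: C(5,0)·C(5,5) + C(5,1)·C(5,4) + C(5,2)·C(5,3) + C(5,3)·C(5,2) = 1 + 25 + 100 + 100 = 226.

226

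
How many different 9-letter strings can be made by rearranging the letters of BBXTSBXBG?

7560

BBXTSBXBG has 9 letters with B appearing 4 times and X appearing twice.
The number of distinct arrangements is 9!/(4!·2!) = 362880/48 = 7560.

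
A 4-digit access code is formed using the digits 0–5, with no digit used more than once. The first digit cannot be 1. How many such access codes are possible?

The first digit has 6−1 = 5 choices (anything except 1).
The remaining 3 digits are filled from the other 5 symbols without repetition: 5 × 4 × 3 = 60.
Total: 5 × 60 = 300.

300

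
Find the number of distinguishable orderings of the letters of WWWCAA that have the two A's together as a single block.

Treat the 2 copies of A as a single block. The multiset to arrange is then {AA, C, W, W, W}, 5 items in all.
That gives (5)!/(3!) = 20 arrangements.

20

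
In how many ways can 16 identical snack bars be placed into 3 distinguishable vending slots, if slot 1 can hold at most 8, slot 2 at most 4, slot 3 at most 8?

Without the upper bounds there are C(18,2) = 153 ways to split 16 among 3 vending slots.
Subtract solutions that violate a single cap (substitute x_i' = x_i − (cap_i+1)): x_1 ≥ 9 gives C(9,2) = 36; x_2 ≥ 5 gives C(13,2) = 78; x_3 ≥ 9 gives C(9,2) = 36. Together 150.
Add back pairs where two caps are both exceeded: 6 + 0 + 6 = 12.
By inclusion–exclusion the count is 153 − 150 + 12 = 15.

15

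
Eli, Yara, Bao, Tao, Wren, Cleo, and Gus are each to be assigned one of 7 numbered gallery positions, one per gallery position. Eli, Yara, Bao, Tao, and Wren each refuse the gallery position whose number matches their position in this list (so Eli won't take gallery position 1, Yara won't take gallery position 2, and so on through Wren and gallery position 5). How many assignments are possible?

Let Aᵢ (for 1 ≤ i ≤ 5) be the placements that put person i in their forbidden gallery position. Any j of these fix j positions, leaving (7−j)! ways to fill the rest, and there are C(5,j) ways to pick which j.
By inclusion–exclusion, the number of valid placements is Σ_{j=0}^{5} (−1)^j C(5,j)·(7−j)!.
Computing: 5040 − 3600 + 1200 − 240 + 30 − 2 = 2428.

2428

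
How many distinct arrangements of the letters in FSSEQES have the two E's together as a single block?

Treat the 2 copies of E as a single block. The multiset to arrange is then {EE, F, Q, S, S, S}, 6 items in all.
That gives (6)!/(3!) = 120 arrangements.

120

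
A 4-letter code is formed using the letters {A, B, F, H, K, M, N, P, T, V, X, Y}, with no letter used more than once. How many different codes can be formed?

11880

Choose and order 4 of the 12 symbols: the first letter has 12 options, the next 11, then 10, 9.
12 × 11 × 10 × 9 = 11880.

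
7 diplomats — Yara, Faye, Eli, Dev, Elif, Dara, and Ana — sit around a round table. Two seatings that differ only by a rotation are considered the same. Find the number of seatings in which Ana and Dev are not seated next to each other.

All circular seatings of 7 people number (6)! = 720.
Those with Ana next to Dev: fuse the pair into one unit and seat 6 units around a circle — 2·(5)! = 240.
Subtracting, 720 − 240 = 480.

480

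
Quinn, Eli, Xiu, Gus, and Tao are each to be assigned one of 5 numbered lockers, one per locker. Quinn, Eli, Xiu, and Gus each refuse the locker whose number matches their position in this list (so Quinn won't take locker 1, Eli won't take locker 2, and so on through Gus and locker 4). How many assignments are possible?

Let Aᵢ (for 1 ≤ i ≤ 4) be the placements that put person i in their forbidden locker. Any j of these fix j positions, leaving (5−j)! ways to fill the rest, and there are C(4,j) ways to pick which j.
By inclusion–exclusion, the number of valid placements is Σ_{j=0}^{4} (−1)^j C(4,j)·(5−j)!.
Computing: 120 − 96 + 36 − 8 + 1 = 53.

53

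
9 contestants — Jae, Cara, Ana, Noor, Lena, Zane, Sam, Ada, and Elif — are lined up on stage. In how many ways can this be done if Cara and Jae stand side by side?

80640

Treat {Cara, Jae} as a single unit. There are 8 units to order, and the pair itself can be ordered 2 ways.
That gives 2 × 8! = 2 × 40320 = 80640.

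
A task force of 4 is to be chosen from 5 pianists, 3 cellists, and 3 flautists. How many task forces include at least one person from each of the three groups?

180

Total 4-person selections from all 11: C(11,4) = 330.
Subtract selections that omit an entire group: no pianists → C(6,4) = 15; no cellists → C(8,4) = 70; no flautists → C(8,4) = 70.
Add back selections omitting two groups (i.e. drawn from a single group): C(5,4) + C(3,4) + C(3,4) = 5.
By inclusion–exclusion: 330 − 155 + 5 = 180.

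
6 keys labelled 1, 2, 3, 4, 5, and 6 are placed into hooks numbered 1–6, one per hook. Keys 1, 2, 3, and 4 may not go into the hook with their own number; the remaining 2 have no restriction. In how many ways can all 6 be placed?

362

Let Aᵢ (for 1 ≤ i ≤ 4) be the placements that put key i in its forbidden hook. Any j of these fix j positions, leaving (6−j)! ways to fill the rest, and there are C(4,j) ways to pick which j.
By inclusion–exclusion, the number of valid placements is Σ_{j=0}^{4} (−1)^j C(4,j)·(6−j)!.
Computing: 720 − 480 + 144 − 24 + 2 = 362.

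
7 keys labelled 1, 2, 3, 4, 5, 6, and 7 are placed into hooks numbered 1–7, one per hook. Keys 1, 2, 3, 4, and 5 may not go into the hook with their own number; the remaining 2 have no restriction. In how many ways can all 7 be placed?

Let Aᵢ (for 1 ≤ i ≤ 5) be the placements that put key i in its forbidden hook. Any j of these fix j positions, leaving (7−j)! ways to fill the rest, and there are C(5,j) ways to pick which j.
By inclusion–exclusion, the number of valid placements is Σ_{j=0}^{5} (−1)^j C(5,j)·(7−j)!.
Computing: 5040 − 3600 + 1200 − 240 + 30 − 2 = 2428.

2428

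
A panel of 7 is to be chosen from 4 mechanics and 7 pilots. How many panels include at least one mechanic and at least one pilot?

329

With no constraint there are C(11,7) = 330 possible selections.
Selections missing a whole group: no mechanics → C(7,7) = 1; no pilots → C(4,7) = 0.
Both groups omitted at once is impossible, so 330 − 1 = 329.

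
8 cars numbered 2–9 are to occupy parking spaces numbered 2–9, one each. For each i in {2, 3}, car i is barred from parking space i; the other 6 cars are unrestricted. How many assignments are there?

30960

Let Aᵢ (for i ∈ {2, 3}) be the placements that put car i in its forbidden parking space. Any j of these fix j positions, leaving (8−j)! ways to fill the rest, and there are C(2,j) ways to pick which j.
By inclusion–exclusion, the number of valid placements is Σ_{j=0}^{2} (−1)^j C(2,j)·(8−j)!.
Computing: 40320 − 10080 + 720 = 30960.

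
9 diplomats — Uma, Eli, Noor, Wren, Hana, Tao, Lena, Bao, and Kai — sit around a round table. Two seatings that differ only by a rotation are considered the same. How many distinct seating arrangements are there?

Around a circle, 9 distinct people have 9!/9 = (8)! = 40320 rotationally distinct seatings.

40320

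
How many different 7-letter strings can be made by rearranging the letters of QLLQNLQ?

140

The 7 letters of QLLQNLQ have repeats: L appearing 3 times and Q appearing 3 times.
Dividing 7! = 5040 by 3!·3! = 36 for the repeated letters gives 140.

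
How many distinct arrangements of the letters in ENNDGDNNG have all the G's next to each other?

840

Treat the 2 copies of G as a single block. The multiset to arrange is then {GG, D, D, E, N, N, N, N}, 8 items in all.
That gives (8)!/(4!·2!) = 840 arrangements.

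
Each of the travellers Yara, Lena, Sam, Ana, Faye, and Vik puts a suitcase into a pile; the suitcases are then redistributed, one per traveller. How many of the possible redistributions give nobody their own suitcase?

Let Aᵢ be the assignments in which traveller i gets their own suitcase. We want the size of the complement of A₁∪…∪A_6.
By inclusion–exclusion this is Σ_{j=0}^{6} (−1)^j C(6,j)·(6−j)!.
Computing: 720 − 720 + 360 − 120 + 30 − 6 + 1 = 265.

265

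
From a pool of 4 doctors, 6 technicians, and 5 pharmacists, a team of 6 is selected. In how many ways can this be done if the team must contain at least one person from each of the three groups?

Unrestricted: C(15,6) = 5005 ways to pick any 6 of the 15.
Selections missing a whole group: no doctors → C(11,6) = 462; no technicians → C(9,6) = 84; no pharmacists → C(10,6) = 210.
Add back selections omitting two groups (i.e. drawn from a single group): C(4,6) + C(6,6) + C(5,6) = 1.
By inclusion–exclusion: 5005 − 756 + 1 = 4250.

4250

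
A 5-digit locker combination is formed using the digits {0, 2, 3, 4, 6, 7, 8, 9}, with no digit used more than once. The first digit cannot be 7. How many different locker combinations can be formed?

5880

The first digit has 8−1 = 7 choices (anything except 7).
The remaining 4 digits are filled from the other 7 symbols without repetition: 7 × 6 × 5 × 4 = 840.
Total: 7 × 840 = 5880.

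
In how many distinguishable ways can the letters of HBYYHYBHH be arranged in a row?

1260

The 9 letters of HBYYHYBHH have repeats: B appearing twice, H appearing 4 times, and Y appearing 3 times.
Dividing 9! = 362880 by 4!·3!·2! = 288 for the repeated letters gives 1260.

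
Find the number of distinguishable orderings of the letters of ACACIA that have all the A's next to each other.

Treat the 3 copies of A as a single block. The multiset to arrange is then {AAA, C, C, I}, 4 items in all.
That gives (4)!/(2!) = 12 arrangements.

12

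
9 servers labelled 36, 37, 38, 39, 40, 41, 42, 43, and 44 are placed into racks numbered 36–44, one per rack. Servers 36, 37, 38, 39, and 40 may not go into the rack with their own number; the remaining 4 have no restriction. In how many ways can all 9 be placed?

205056

Let Aᵢ (for 36 ≤ i ≤ 40) be the placements that put server i in its forbidden rack. Any j of these fix j positions, leaving (9−j)! ways to fill the rest, and there are C(5,j) ways to pick which j.
By inclusion–exclusion, the number of valid placements is Σ_{j=0}^{5} (−1)^j C(5,j)·(9−j)!.
Computing: 362880 − 201600 + 50400 − 7200 + 600 − 24 = 205056.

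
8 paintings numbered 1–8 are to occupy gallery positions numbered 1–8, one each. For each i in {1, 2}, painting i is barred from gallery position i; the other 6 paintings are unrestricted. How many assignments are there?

Let Aᵢ (for i ∈ {1, 2}) be the placements that put painting i in its forbidden gallery position. Any j of these fix j positions, leaving (8−j)! ways to fill the rest, and there are C(2,j) ways to pick which j.
By inclusion–exclusion, the number of valid placements is Σ_{j=0}^{2} (−1)^j C(2,j)·(8−j)!.
Computing: 40320 − 10080 + 720 = 30960.

30960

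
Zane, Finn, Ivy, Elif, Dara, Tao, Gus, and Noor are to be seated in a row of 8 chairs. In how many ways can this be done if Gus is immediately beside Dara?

10080

Glue Gus and Dara into one block (2 internal orders), leaving 7 units to arrange in a row.
That gives 2 × 7! = 2 × 5040 = 10080.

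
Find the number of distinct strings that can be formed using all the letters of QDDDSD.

The 6 letters of QDDDSD have repeats: D appearing 4 times.
The number of distinct arrangements is 6!/(4!) = 720/24 = 30.

30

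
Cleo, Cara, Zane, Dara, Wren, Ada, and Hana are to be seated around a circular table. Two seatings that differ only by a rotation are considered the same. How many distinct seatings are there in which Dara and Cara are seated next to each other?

Treat {Dara, Cara} as one unit (2 internal orders) and seat the resulting 6 units around the table: (5)! circular arrangements.
So 2 × (5)! = 2 × 120 = 240.

240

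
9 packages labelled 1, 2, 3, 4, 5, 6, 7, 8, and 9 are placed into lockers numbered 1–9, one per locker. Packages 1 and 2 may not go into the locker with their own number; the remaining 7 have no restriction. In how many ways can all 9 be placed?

Let Aᵢ (for i ∈ {1, 2}) be the placements that put package i in its forbidden locker. Any j of these fix j positions, leaving (9−j)! ways to fill the rest, and there are C(2,j) ways to pick which j.
By inclusion–exclusion, the number of valid placements is Σ_{j=0}^{2} (−1)^j C(2,j)·(9−j)!.
Computing: 362880 − 80640 + 5040 = 287280.

287280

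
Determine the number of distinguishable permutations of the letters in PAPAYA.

60

PAPAYA has 6 letters with A appearing 3 times and P appearing twice.
So there are 6! / (3!·2!) = 60 distinguishable arrangements.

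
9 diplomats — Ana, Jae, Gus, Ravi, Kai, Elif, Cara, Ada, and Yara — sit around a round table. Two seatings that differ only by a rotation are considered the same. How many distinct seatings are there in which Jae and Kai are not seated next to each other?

30240

Without the restriction there are (8)! = 40320 seatings.
Seatings with Jae beside Kai: treat them as a block with 2 internal orders, giving 2 × (7)! = 10080.
Subtracting, 40320 − 10080 = 30240.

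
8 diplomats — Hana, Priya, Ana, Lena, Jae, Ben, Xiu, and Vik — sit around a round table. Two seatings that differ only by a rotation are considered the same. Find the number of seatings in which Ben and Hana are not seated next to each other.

3600

Without the restriction there are (7)! = 5040 seatings.
Those with Ben next to Hana: fuse the pair into one unit and seat 7 units around a circle — 2·(6)! = 1440.
Subtracting, 5040 − 1440 = 3600.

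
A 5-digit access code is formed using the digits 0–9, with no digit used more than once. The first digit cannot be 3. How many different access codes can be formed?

The first digit has 10−1 = 9 choices (anything except 3).
The remaining 4 digits are filled from the other 9 symbols without repetition: 9 × 8 × 7 × 6 = 3024.
Total: 9 × 3024 = 27216.

27216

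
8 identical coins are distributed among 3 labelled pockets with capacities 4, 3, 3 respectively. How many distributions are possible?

6

Ignoring the caps, the number of non-negative solutions to x_1+…+x_3 = 8 is C(10,2) = 45.
Subtract solutions that violate a single cap (substitute x_i' = x_i − (cap_i+1)): x_1 ≥ 5 gives C(5,2) = 10; x_2 ≥ 4 gives C(6,2) = 15; x_3 ≥ 4 gives C(6,2) = 15. Together 40.
Add back pairs where two caps are both exceeded: 0 + 0 + 1 = 1.
By inclusion–exclusion the count is 45 − 40 + 1 = 6.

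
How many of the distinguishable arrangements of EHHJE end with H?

With the last slot taken by H, it remains to arrange the other 4 letters (EHJE).
Those 4 letters have E appearing twice, giving (4)!/(2!) = 12.

12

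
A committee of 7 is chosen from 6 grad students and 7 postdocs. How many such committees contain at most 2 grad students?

Split by how many grad students are chosen (0 through 2).
Sum: C(6,0)·C(7,7) + C(6,1)·C(7,6) + C(6,2)·C(7,5) = 1 + 42 + 315 = 358.

358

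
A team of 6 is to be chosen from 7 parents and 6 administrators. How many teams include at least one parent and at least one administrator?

Unrestricted: C(13,6) = 1716 ways to pick any 6 of the 13.
Selections missing a whole group: no parents → C(6,6) = 1; no administrators → C(7,6) = 7.
Both groups omitted at once is impossible, so 1716 − 8 = 1708.

1708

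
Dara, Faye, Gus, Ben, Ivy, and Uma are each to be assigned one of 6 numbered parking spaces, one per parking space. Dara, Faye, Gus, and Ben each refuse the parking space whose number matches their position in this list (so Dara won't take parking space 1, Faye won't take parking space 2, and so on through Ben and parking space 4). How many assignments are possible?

362

Let Aᵢ (for 1 ≤ i ≤ 4) be the placements that put person i in their forbidden parking space. Any j of these fix j positions, leaving (6−j)! ways to fill the rest, and there are C(4,j) ways to pick which j.
By inclusion–exclusion, the number of valid placements is Σ_{j=0}^{4} (−1)^j C(4,j)·(6−j)!.
Computing: 720 − 480 + 144 − 24 + 2 = 362.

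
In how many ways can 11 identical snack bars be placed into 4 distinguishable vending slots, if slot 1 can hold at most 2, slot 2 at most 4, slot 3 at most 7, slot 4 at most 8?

Without the upper bounds there are C(14,3) = 364 ways to split 11 among 4 vending slots.
Subtract solutions that violate a single cap (substitute x_i' = x_i − (cap_i+1)): x_1 ≥ 3 gives C(11,3) = 165; x_2 ≥ 5 gives C(9,3) = 84; x_3 ≥ 8 gives C(6,3) = 20; x_4 ≥ 9 gives C(5,3) = 10. Together 279.
Add back pairs where two caps are both exceeded: 20 + 1 + 0 + 0 + 0 + 0 = 21.
By inclusion–exclusion the count is 364 − 279 + 21 = 106.

106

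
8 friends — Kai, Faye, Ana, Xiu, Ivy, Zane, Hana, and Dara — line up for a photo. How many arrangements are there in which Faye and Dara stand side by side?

Glue Faye and Dara into one block (2 internal orders), leaving 7 units to arrange in a row.
So the count is 2·(7)! = 10080.

10080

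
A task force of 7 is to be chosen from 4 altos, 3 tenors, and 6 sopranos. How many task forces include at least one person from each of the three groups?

1559

Unrestricted: C(13,7) = 1716 ways to pick any 7 of the 13.
Subtract selections that omit an entire group: no altos → C(9,7) = 36; no tenors → C(10,7) = 120; no sopranos → C(7,7) = 1.
Add back selections omitting two groups (i.e. drawn from a single group): C(4,7) + C(3,7) + C(6,7) = 0.
By inclusion–exclusion: 1716 − 157 + 0 = 1559.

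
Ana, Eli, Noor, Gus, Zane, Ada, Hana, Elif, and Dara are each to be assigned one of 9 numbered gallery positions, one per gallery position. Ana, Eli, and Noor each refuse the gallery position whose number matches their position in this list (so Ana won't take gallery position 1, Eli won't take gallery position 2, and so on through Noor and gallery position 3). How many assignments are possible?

256320

Let Aᵢ (for i ∈ {1, 2, 3}) be the placements that put person i in their forbidden gallery position. Any j of these fix j positions, leaving (9−j)! ways to fill the rest, and there are C(3,j) ways to pick which j.
By inclusion–exclusion, the number of valid placements is Σ_{j=0}^{3} (−1)^j C(3,j)·(9−j)!.
Computing: 362880 − 120960 + 15120 − 720 = 256320.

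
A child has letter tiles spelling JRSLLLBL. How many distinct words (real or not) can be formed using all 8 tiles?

The 8 letters of JRSLLLBL have repeats: L appearing 4 times.
So there are 8! / (4!) = 1680 distinguishable arrangements.

1680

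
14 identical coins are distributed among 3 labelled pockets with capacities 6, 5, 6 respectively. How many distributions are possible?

Without the upper bounds there are C(16,2) = 120 ways to split 14 among 3 pockets.
Subtract solutions that violate a single cap (substitute x_i' = x_i − (cap_i+1)): x_1 ≥ 7 gives C(9,2) = 36; x_2 ≥ 6 gives C(10,2) = 45; x_3 ≥ 7 gives C(9,2) = 36. Together 117.
Add back pairs where two caps are both exceeded: 3 + 1 + 3 = 7.
By inclusion–exclusion the count is 120 − 117 + 7 = 10.

10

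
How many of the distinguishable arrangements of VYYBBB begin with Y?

20

Fix Y in the first position and arrange the remaining 5 letters.
Those 5 letters have B appearing 3 times, giving (5)!/(3!) = 20.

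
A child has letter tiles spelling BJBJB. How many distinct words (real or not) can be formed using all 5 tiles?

10

The 5 letters of BJBJB have repeats: B appearing 3 times and J appearing twice.
Dividing 5! = 120 by 3!·2! = 12 for the repeated letters gives 10.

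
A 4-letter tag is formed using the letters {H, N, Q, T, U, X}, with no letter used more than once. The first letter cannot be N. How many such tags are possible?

300

The first letter has 6−1 = 5 choices (anything except N).
The remaining 3 letters are filled from the other 5 symbols without repetition: 5 × 4 × 3 = 60.
Total: 5 × 60 = 300.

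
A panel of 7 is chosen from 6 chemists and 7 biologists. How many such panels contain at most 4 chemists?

Split by how many chemists are chosen (0 through 4).
Sum: C(6,0)·C(7,7) + C(6,1)·C(7,6) + C(6,2)·C(7,5) + C(6,3)·C(7,4) + C(6,4)·C(7,3) = 1 + 42 + 315 + 700 + 525 = 1583.

1583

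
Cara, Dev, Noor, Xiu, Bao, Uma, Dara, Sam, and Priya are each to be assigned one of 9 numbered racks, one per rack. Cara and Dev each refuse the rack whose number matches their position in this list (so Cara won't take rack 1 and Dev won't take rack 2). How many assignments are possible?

287280

Let Aᵢ (for i ∈ {1, 2}) be the placements that put person i in their forbidden rack. Any j of these fix j positions, leaving (9−j)! ways to fill the rest, and there are C(2,j) ways to pick which j.
By inclusion–exclusion, the number of valid placements is Σ_{j=0}^{2} (−1)^j C(2,j)·(9−j)!.
Computing: 362880 − 80640 + 5040 = 287280.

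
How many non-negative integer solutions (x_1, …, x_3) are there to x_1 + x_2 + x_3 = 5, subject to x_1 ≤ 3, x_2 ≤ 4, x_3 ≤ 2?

11

Without the upper bounds there are C(7,2) = 21 ways to split 5 among 3 variables.
Subtract solutions that violate a single cap (substitute x_i' = x_i − (cap_i+1)): x_1 ≥ 4 gives C(3,2) = 3; x_2 ≥ 5 gives C(2,2) = 1; x_3 ≥ 3 gives C(4,2) = 6. Together 10.
No two caps can be exceeded simultaneously, so the pair terms are all 0.
By inclusion–exclusion the count is 21 − 10 + 0 = 11.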